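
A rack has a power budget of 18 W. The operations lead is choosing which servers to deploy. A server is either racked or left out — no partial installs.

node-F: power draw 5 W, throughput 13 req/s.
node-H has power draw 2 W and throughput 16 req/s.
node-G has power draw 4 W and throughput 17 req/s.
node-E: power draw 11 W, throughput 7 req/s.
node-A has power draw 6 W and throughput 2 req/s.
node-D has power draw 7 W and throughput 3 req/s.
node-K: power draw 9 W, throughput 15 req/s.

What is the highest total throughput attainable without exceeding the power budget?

49

node-H + node-G + node-K: power draw 2 + 4 + 9 = 15 ≤ 18, throughput 16 + 17 + 15 = 48.
node-F + node-H + node-G + node-D: power draw 5 + 2 + 4 + 7 = 18 ≤ 18, throughput 13 + 16 + 17 + 3 = 49.
node-F + node-H + node-G + node-A: power draw 5 + 2 + 4 + 6 = 17 ≤ 18, throughput 13 + 16 + 17 + 2 = 48.
Best is node-F, node-H, node-G, and node-D with total throughput 49.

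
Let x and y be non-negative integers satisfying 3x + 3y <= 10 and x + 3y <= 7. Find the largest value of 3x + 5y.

13

Relaxing integrality, the LP optimum is 13.67 at (x,y) = (1.5, 1.83), which is not an integer point.
(x,y)=(1,2): 3·1+3·2=9≤10, 1·1+3·2=7≤7, objective 13.
(x,y)=(2,1): 3·2+3·1=9≤10, 1·2+3·1=5≤7, objective 11.
(x,y)=(0,2): 3·0+3·2=6≤10, 1·0+3·2=6≤7, objective 10.
(x,y)=(1,1): 3·1+3·1=6≤10, 1·1+3·1=4≤7, objective 8.
Maximum is 13 at (x,y)=(1,2).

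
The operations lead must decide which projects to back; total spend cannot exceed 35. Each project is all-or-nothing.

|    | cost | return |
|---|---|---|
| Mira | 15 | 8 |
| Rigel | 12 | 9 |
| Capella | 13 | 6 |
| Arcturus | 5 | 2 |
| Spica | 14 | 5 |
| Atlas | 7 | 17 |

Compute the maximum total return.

34

Allowing fractional choices, the relaxed optimum would be about 34.5, but projects are indivisible.
Mira + Rigel + Atlas: cost 15 + 12 + 7 = 34 ≤ 35, return 8 + 9 + 17 = 34.
Rigel + Capella + Atlas: cost 12 + 13 + 7 = 32 ≤ 35, return 9 + 6 + 17 = 32.
Best is Mira, Rigel, and Atlas with total return 34.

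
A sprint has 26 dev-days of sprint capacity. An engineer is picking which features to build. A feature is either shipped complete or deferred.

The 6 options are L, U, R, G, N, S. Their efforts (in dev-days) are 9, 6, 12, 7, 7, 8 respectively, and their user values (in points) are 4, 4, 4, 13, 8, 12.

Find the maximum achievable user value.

Allowing fractional choices, the relaxed optimum would be about 35.7, but features are indivisible.
L + G + S: effort 9 + 7 + 8 = 24 ≤ 26, user value 4 + 13 + 12 = 29.
U + G + S: effort 6 + 7 + 8 = 21 ≤ 26, user value 4 + 13 + 12 = 29.
G + N + S: effort 7 + 7 + 8 = 22 ≤ 26, user value 13 + 8 + 12 = 33.
Best is G, N, and S with total user value 33.

33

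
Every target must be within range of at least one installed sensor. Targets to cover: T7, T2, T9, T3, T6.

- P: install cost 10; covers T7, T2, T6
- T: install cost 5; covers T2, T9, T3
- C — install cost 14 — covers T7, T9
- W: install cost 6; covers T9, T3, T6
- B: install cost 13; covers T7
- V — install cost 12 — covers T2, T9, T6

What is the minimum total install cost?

Choose P and T: together they cover T7, T2, T9, T3, T6 — every target.
Total install cost: 10 + 5 = 15.
No cover costs less than 15.

15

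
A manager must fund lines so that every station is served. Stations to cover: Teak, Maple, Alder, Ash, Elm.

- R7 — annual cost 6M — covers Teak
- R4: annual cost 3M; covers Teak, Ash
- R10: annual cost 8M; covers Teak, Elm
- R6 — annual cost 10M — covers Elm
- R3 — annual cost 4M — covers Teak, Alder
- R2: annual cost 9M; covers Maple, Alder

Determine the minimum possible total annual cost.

Choose R4, R10, and R2: together they cover Teak, Maple, Alder, Ash, Elm — every station.
Total annual cost: 3 + 8 + 9 = 20.

20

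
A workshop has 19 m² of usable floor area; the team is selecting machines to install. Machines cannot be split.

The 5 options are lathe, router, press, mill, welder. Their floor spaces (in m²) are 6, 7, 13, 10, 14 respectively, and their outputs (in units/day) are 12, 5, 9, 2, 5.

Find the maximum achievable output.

21

This is an integer program with binary decision variables.
lathe + press: floor space 6 + 13 = 19 ≤ 19, output 12 + 9 = 21.
lathe + router: floor space 6 + 7 = 13 ≤ 19, output 12 + 5 = 17.
Best is lathe and press with total output 21.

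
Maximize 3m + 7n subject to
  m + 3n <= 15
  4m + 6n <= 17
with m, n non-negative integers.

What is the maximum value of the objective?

17

The continuous relaxation peaks at (0, 2.83) with value 19.83; rounding to a feasible lattice point costs some objective.
(m,n)=(1,2): 1·1+3·2=7≤15, 4·1+6·2=16≤17, objective 17.
(m,n)=(0,2): 1·0+3·2=6≤15, 4·0+6·2=12≤17, objective 14.
(m,n)=(2,1): 1·2+3·1=5≤15, 4·2+6·1=14≤17, objective 13.
(m,n)=(1,1): 1·1+3·1=4≤15, 4·1+6·1=10≤17, objective 10.
No feasible integer point exceeds 17.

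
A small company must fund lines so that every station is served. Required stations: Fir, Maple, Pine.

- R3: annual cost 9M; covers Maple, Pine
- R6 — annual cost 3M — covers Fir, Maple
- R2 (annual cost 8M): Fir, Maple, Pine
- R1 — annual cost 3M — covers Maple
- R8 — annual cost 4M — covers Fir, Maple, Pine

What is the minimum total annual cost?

4

This is an integer covering problem.
R8 alone covers Fir, Maple, Pine — every station.
Total annual cost: 4.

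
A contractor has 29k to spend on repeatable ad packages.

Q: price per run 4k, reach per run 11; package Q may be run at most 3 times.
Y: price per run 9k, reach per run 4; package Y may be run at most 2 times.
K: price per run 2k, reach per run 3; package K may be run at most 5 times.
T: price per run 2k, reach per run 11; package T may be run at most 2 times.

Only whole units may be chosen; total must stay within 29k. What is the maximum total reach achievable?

70

3×Q, 5×K, and 2×T: price 26 ≤ 29, reach 3·11 + 5·3 + 2·11 = 70.
3×Q, 4×K, and 2×T: price 24 ≤ 29, reach 3·11 + 4·3 + 2·11 = 67.
Best is 70.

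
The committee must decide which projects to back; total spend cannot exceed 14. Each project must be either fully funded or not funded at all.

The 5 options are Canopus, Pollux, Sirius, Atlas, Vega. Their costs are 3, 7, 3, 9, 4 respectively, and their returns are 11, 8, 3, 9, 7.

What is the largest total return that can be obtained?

26

Take Canopus, Pollux, and Vega: cost 3 + 7 + 4 = 14 ≤ 14, return 11 + 8 + 7 = 26.
No other feasible combination does better.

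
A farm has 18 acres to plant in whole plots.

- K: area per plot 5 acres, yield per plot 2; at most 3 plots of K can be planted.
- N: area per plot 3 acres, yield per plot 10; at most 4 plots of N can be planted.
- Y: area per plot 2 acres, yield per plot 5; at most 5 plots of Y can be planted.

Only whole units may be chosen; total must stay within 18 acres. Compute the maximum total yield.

N has the best ratio (10/3); taking only N gives at most 4×10 = 40 (stopped by the supply cap of 4).
Mixing does better — 4×N and 3×Y: area 18 ≤ 18, yield 4·10 + 3·5 = 55.

55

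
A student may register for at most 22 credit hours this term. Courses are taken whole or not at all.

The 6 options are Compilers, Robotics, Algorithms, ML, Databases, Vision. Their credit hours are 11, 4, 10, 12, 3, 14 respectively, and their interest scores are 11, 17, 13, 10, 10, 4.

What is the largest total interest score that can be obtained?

This is an integer program with binary decision variables.
Robotics + ML + Databases: credit hours 4 + 12 + 3 = 19 ≤ 22, interest score 17 + 10 + 10 = 37.
Compilers + Robotics + Databases: credit hours 11 + 4 + 3 = 18 ≤ 22, interest score 11 + 17 + 10 = 38.
Robotics + Algorithms + Databases: credit hours 4 + 10 + 3 = 17 ≤ 22, interest score 17 + 13 + 10 = 40.
Best is Robotics, Algorithms, and Databases with total interest score 40.

40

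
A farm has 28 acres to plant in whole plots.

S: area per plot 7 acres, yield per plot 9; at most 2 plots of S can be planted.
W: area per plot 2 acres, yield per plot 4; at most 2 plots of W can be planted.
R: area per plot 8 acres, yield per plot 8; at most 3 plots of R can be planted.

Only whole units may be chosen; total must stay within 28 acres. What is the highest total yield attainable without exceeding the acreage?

34

W has the best ratio (4/2); taking only W gives at most 2×4 = 8 (stopped by the supply cap of 2).
Mixing does better — 2×S, 2×W, and 1×R: area 26 ≤ 28, yield 2·9 + 2·4 + 1·8 = 34.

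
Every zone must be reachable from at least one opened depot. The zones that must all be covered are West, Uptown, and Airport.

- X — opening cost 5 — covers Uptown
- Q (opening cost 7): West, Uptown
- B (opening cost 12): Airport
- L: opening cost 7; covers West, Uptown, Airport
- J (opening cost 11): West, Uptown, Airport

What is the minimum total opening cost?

L alone covers West, Uptown, Airport — every zone.
Total opening cost: 7.
No cover costs less than 7.

7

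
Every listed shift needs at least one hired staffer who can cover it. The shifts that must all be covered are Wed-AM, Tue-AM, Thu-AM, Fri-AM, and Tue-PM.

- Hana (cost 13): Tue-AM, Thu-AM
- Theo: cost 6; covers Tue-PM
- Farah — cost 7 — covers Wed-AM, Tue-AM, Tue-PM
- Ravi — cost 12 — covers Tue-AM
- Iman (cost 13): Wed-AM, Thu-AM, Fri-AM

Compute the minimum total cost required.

20

Choose Farah and Iman: together they cover Wed-AM, Tue-AM, Thu-AM, Fri-AM, Tue-PM — every shift.
Total cost: 7 + 13 = 20.
No cover costs less than 20.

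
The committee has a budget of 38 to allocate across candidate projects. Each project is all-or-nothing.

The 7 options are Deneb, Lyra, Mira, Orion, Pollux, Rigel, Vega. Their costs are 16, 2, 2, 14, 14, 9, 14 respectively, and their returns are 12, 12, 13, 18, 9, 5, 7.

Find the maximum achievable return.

55

Take Deneb, Lyra, Mira, and Orion: cost 16 + 2 + 2 + 14 = 34 ≤ 38, return 12 + 12 + 13 + 18 = 55.
No other feasible combination does better.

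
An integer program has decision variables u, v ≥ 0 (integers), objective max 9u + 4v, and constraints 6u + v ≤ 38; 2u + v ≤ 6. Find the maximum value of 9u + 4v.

27

(u,v)=(3,0): 6·3+1·0=18≤38, 2·3+1·0=6≤6, objective 27.
(u,v)=(2,1): 6·2+1·1=13≤38, 2·2+1·1=5≤6, objective 22.
Maximum is 27 at (u,v)=(3,0).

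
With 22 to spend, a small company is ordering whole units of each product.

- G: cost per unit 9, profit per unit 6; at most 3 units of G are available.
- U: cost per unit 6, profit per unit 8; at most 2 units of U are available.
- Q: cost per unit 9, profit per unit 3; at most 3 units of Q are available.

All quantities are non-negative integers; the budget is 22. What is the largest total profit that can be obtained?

22

2×U and 1×Q: cost 21 ≤ 22, profit 2·8 + 1·3 = 19.
1×G and 2×U: cost 21 ≤ 22, profit 1·6 + 2·8 = 22.
Best is 22.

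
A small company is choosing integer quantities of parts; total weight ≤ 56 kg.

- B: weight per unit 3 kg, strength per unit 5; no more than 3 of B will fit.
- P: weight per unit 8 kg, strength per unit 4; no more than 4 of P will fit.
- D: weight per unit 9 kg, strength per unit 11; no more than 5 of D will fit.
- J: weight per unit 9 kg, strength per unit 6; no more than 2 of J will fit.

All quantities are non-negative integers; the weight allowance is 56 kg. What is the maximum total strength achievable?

70

Take 3×B and 5×D: weight 54 ≤ 56, strength 3·5 + 5·11 = 70.
B has the best ratio (5/3) and is taken to its limit of 3; remaining capacity is filled optimally with the others.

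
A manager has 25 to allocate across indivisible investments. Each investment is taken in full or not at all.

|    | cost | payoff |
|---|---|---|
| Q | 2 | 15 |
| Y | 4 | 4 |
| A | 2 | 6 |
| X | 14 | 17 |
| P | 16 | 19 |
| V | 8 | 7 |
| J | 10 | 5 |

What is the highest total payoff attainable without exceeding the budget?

44

Q + Y + A + X: cost 2 + 4 + 2 + 14 = 22 ≤ 25, payoff 15 + 4 + 6 + 17 = 42.
Q + A + P: cost 2 + 2 + 16 = 20 ≤ 25, payoff 15 + 6 + 19 = 40.
Q + Y + A + P: cost 2 + 4 + 2 + 16 = 24 ≤ 25, payoff 15 + 4 + 6 + 19 = 44.
Best is Q, Y, A, and P with total payoff 44.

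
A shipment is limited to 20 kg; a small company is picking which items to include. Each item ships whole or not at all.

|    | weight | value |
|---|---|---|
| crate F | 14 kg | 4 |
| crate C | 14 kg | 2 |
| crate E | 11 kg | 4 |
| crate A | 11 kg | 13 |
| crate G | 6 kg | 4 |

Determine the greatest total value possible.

17

Allowing fractional choices, the relaxed optimum would be about 18.1, but items are indivisible.
crate A: weight 11 ≤ 20, value 13.
crate A + crate G: weight 11 + 6 = 17 ≤ 20, value 13 + 4 = 17.
Best is crate A and crate G with total value 17.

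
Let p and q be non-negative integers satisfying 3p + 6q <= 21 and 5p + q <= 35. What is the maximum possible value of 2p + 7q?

23

Relaxing integrality, the LP optimum is 24.50 at (p,q) = (0, 3.5), which is not an integer point.
(p,q)=(1,3) is feasible, giving 23.
(p,q)=(0,3) is feasible, giving 21.
The best lattice point is (1,3), giving 23.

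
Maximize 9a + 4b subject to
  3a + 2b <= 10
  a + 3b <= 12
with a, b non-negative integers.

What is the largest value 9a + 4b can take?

27

(a,b)=(3,0) is feasible, giving 27.
(a,b)=(2,1) is feasible, giving 22.
(a,b)=(2,0) is feasible, giving 18.
No feasible integer point exceeds 27.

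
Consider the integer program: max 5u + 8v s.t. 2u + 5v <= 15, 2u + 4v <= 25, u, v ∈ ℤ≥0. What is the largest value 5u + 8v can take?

Relaxing integrality, the LP optimum is 37.50 at (u,v) = (7.5, 0), which is not an integer point.
(u,v)=(7,0): 2·7+5·0=14≤15, 2·7+4·0=14≤25, objective 35.
(u,v)=(6,0): 2·6+5·0=12≤15, 2·6+4·0=12≤25, objective 30.
The best lattice point is (7,0), giving 35.

35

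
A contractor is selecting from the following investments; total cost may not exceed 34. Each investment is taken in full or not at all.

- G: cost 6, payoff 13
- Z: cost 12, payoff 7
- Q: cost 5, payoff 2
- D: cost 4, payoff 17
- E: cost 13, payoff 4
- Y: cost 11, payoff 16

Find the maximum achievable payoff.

Treat it as a binary knapsack problem.
G + Z + D + Y: cost 6 + 12 + 4 + 11 = 33 ≤ 34, payoff 13 + 7 + 17 + 16 = 53.
G + Q + D + Y: cost 6 + 5 + 4 + 11 = 26 ≤ 34, payoff 13 + 2 + 17 + 16 = 48.
G + D + E + Y: cost 6 + 4 + 13 + 11 = 34 ≤ 34, payoff 13 + 17 + 4 + 16 = 50.
Best is G, Z, D, and Y with total payoff 53.

53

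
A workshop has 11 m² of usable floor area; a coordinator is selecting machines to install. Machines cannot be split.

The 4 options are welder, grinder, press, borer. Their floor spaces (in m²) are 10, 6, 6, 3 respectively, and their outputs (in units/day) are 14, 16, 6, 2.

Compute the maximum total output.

grinder: floor space 6 ≤ 11, output 16.
grinder + borer: floor space 6 + 3 = 9 ≤ 11, output 16 + 2 = 18.
welder: floor space 10 ≤ 11, output 14.
Best is grinder and borer with total output 18.

18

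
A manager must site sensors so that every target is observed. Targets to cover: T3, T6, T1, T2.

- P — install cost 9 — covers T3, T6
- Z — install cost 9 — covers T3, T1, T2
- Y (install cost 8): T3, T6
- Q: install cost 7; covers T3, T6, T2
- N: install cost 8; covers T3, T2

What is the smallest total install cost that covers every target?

Choose Z and Q: together they cover T3, T6, T1, T2 — every target.
Total install cost: 9 + 7 = 16.
No cover costs less than 16.

16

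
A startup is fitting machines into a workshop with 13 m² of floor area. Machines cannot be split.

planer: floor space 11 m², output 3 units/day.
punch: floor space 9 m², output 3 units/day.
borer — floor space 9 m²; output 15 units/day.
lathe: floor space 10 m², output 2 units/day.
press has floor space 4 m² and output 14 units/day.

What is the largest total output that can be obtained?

29

punch + press: floor space 9 + 4 = 13 ≤ 13, output 3 + 14 = 17.
borer + press: floor space 9 + 4 = 13 ≤ 13, output 15 + 14 = 29.
borer: floor space 9 ≤ 13, output 15.
Best is borer and press with total output 29.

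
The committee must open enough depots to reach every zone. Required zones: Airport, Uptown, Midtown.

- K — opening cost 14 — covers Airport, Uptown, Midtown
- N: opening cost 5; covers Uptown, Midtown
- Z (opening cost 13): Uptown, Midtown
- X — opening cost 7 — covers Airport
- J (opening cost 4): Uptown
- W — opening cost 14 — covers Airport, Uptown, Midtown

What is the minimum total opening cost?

12

This is an integer covering problem.
Choose N and X: together they cover Airport, Uptown, Midtown — every zone.
Total opening cost: 5 + 7 = 12.
No cover costs less than 12.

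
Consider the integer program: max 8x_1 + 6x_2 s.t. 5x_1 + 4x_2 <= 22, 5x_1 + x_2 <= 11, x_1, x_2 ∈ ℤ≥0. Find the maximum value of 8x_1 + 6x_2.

32

Relaxing integrality, the LP optimum is 33.73 at (x_1,x_2) = (1.47, 3.67), which is not an integer point.
(x_1,x_2)=(1,4): 5·1+4·4=21≤22, 5·1+1·4=9≤11, objective 32.
(x_1,x_2)=(0,5): 5·0+4·5=20≤22, 5·0+1·5=5≤11, objective 30.
The best lattice point is (1,4), giving 32.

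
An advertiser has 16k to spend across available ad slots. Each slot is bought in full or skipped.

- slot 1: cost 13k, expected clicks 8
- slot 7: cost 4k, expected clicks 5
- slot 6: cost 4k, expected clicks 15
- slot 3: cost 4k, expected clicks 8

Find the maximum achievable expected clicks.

Treat it as a binary knapsack problem.
slot 7 + slot 6: cost 4 + 4 = 8 ≤ 16, expected clicks 5 + 15 = 20.
slot 7 + slot 6 + slot 3: cost 4 + 4 + 4 = 12 ≤ 16, expected clicks 5 + 15 + 8 = 28.
slot 6 + slot 3: cost 4 + 4 = 8 ≤ 16, expected clicks 15 + 8 = 23.
Best is slot 7, slot 6, and slot 3 with total expected clicks 28.

28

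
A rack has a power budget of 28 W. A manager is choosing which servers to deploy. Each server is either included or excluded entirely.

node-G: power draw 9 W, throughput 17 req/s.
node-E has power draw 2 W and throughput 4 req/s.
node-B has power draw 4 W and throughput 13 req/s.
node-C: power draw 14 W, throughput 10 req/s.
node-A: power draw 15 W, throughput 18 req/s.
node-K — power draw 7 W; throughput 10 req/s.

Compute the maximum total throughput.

Take node-G, node-B, and node-A: power draw 9 + 4 + 15 = 28 ≤ 28, throughput 17 + 13 + 18 = 48.
No other feasible combination does better.

48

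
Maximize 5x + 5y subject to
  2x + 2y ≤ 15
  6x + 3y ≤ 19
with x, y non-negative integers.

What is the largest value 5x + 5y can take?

30

Relaxing integrality, the LP optimum is 31.67 at (x,y) = (0, 6.33), which is not an integer point.
(x,y)=(0,6): 2·0+2·6=12≤15, 6·0+3·6=18≤19, objective 30.
(x,y)=(0,5): 2·0+2·5=10≤15, 6·0+3·5=15≤19, objective 25.
No feasible integer point exceeds 30.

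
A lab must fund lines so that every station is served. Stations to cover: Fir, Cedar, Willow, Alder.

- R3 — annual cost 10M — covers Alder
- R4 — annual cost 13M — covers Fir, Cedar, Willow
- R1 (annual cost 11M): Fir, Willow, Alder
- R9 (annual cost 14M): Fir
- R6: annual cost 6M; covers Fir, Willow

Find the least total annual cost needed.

23

This is a weighted set-cover instance.
The greedy cost-per-new-station heuristic would pick R6, R3, and R4 for 29, but a cheaper cover exists.
Choose R3 and R4: together they cover Fir, Cedar, Willow, Alder — every station.
Total annual cost: 10 + 13 = 23.
No cover costs less than 23.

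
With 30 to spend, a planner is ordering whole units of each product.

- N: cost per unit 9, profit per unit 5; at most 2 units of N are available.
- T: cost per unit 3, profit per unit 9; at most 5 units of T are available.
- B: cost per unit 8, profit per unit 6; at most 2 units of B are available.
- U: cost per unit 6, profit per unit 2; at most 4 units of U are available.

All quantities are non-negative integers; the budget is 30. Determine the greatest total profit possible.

53

This is a bounded integer knapsack.
1×N, 5×T, and 1×U: cost 30 ≤ 30, profit 1·5 + 5·9 + 1·2 = 52.
5×T, 1×B, and 1×U: cost 29 ≤ 30, profit 5·9 + 1·6 + 1·2 = 53.
Best is 53.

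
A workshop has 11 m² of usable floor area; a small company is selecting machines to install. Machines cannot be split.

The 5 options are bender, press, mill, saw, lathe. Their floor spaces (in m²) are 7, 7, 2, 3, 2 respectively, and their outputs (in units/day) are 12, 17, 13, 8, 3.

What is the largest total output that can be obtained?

33

Take press, mill, and lathe: floor space 7 + 2 + 2 = 11 ≤ 11, output 17 + 13 + 3 = 33.
No other feasible combination does better.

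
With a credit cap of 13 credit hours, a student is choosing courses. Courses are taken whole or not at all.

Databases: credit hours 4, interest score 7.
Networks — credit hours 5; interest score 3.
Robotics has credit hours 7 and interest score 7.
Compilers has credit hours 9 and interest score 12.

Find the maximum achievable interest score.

Databases + Compilers: credit hours 4 + 9 = 13 ≤ 13, interest score 7 + 12 = 19.
Databases + Robotics: credit hours 4 + 7 = 11 ≤ 13, interest score 7 + 7 = 14.
Compilers: credit hours 9 ≤ 13, interest score 12.
Best is Databases and Compilers with total interest score 19.

19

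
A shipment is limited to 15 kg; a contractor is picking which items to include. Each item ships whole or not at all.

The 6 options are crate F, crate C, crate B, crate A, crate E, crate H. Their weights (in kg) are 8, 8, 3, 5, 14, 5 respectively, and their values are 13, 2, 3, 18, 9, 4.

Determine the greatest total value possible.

Allowing fractional choices, the relaxed optimum would be about 33.0, but items are indivisible.
crate B + crate A + crate H: weight 3 + 5 + 5 = 13 ≤ 15, value 3 + 18 + 4 = 25.
crate F + crate A: weight 8 + 5 = 13 ≤ 15, value 13 + 18 = 31.
Best is crate F and crate A with total value 31.

31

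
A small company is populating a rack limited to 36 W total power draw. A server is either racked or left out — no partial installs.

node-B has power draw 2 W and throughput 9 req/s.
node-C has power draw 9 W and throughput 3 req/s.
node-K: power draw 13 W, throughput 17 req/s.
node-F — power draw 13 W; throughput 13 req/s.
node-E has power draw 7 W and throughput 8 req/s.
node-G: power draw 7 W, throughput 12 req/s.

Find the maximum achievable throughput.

Allowing fractional choices, the relaxed optimum would be about 53.0, but servers are indivisible.
node-B + node-K + node-F + node-G: power draw 2 + 13 + 13 + 7 = 35 ≤ 36, throughput 9 + 17 + 13 + 12 = 51.
node-B + node-K + node-F + node-E: power draw 2 + 13 + 13 + 7 = 35 ≤ 36, throughput 9 + 17 + 13 + 8 = 47.
Best is node-B, node-K, node-F, and node-G with total throughput 51.

51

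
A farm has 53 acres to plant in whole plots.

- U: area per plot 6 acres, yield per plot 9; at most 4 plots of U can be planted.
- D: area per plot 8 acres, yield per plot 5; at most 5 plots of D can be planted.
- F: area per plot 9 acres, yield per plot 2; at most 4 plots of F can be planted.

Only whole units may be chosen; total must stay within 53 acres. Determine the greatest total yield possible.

This is a bounded integer knapsack.
4×U and 3×D: area 48 ≤ 53, yield 4·9 + 3·5 = 51.
4×U, 2×D, and 1×F: area 49 ≤ 53, yield 4·9 + 2·5 + 1·2 = 48.
Best is 51.

51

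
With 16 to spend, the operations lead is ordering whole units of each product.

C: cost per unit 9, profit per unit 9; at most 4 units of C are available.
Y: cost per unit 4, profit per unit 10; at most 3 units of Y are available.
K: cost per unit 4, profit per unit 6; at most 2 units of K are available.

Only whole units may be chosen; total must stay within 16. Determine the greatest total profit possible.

36

This is a bounded integer knapsack.
Y has the best ratio (10/4); taking only Y gives at most 3×10 = 30 (stopped by the supply cap of 3).
Mixing does better — 3×Y and 1×K: cost 16 ≤ 16, profit 3·10 + 1·6 = 36.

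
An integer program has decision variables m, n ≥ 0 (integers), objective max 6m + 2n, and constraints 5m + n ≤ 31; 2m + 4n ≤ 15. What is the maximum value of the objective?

The continuous relaxation peaks at (6.06, 0.722) with value 37.78; rounding to a feasible lattice point costs some objective.
(m,n)=(6,0): 5·6+1·0=30≤31, 2·6+4·0=12≤15, objective 36.
(m,n)=(5,1): 5·5+1·1=26≤31, 2·5+4·1=14≤15, objective 32.
(m,n)=(5,0): 5·5+1·0=25≤31, 2·5+4·0=10≤15, objective 30.
No feasible integer point exceeds 36.

36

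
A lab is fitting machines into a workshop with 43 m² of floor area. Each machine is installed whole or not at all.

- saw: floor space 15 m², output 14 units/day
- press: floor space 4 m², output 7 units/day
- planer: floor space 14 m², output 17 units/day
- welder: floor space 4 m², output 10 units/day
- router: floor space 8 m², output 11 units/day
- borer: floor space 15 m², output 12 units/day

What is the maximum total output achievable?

Allowing fractional choices, the relaxed optimum would be about 57.1, but machines are indivisible.
saw + planer + welder + router: floor space 15 + 14 + 4 + 8 = 41 ≤ 43, output 14 + 17 + 10 + 11 = 52.
planer + welder + router + borer: floor space 14 + 4 + 8 + 15 = 41 ≤ 43, output 17 + 10 + 11 + 12 = 50.
saw + press + planer + router: floor space 15 + 4 + 14 + 8 = 41 ≤ 43, output 14 + 7 + 17 + 11 = 49.
Best is saw, planer, welder, and router with total output 52.

52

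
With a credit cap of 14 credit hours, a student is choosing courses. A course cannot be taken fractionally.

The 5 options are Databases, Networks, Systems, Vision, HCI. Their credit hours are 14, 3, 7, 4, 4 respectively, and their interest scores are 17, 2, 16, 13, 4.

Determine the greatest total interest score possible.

Treat it as a binary knapsack problem.
Systems + Vision: credit hours 7 + 4 = 11 ≤ 14, interest score 16 + 13 = 29.
Networks + Systems + Vision: credit hours 3 + 7 + 4 = 14 ≤ 14, interest score 2 + 16 + 13 = 31.
Networks + Systems + HCI: credit hours 3 + 7 + 4 = 14 ≤ 14, interest score 2 + 16 + 4 = 22.
Best is Networks, Systems, and Vision with total interest score 31.

31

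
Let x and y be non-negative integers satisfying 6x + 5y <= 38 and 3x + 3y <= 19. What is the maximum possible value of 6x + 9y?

The continuous relaxation peaks at (0, 6.33) with value 57.00; rounding to a feasible lattice point costs some objective.
(x,y)=(0,6): 6·0+5·6=30≤38, 3·0+3·6=18≤19, objective 54.
(x,y)=(1,5): 6·1+5·5=31≤38, 3·1+3·5=18≤19, objective 51.
(x,y)=(0,5): 6·0+5·5=25≤38, 3·0+3·5=15≤19, objective 45.
Maximum is 54 at (x,y)=(0,6).

54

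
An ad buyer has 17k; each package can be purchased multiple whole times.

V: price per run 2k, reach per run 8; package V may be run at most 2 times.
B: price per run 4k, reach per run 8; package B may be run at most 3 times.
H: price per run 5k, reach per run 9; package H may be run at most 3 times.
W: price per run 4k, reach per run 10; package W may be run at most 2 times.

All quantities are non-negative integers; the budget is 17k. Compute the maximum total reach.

45

2×V, 1×B, and 2×W: price 16 ≤ 17, reach 2·8 + 1·8 + 2·10 = 44.
2×V, 1×H, and 2×W: price 17 ≤ 17, reach 2·8 + 1·9 + 2·10 = 45.
Best is 45.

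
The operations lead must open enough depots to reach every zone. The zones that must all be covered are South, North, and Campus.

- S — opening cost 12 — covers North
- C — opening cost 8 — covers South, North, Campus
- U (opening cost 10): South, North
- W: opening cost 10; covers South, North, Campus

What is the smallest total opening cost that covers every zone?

C alone covers South, North, Campus — every zone.
Total opening cost: 8.

8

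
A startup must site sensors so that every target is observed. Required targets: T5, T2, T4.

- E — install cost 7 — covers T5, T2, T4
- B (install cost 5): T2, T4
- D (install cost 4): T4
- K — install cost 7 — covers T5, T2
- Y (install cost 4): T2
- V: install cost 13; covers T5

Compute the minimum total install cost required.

E alone covers T5, T2, T4 — every target.
Total install cost: 7.
No cover costs less than 7.

7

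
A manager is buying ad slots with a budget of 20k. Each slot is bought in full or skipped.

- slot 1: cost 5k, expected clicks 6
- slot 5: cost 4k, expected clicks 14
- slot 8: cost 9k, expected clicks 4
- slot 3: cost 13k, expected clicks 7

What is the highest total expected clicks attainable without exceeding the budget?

This is a 0-1 knapsack instance.
slot 1 + slot 5 + slot 8: cost 5 + 4 + 9 = 18 ≤ 20, expected clicks 6 + 14 + 4 = 24.
slot 1 + slot 5: cost 5 + 4 = 9 ≤ 20, expected clicks 6 + 14 = 20.
slot 5 + slot 3: cost 4 + 13 = 17 ≤ 20, expected clicks 14 + 7 = 21.
Best is slot 1, slot 5, and slot 8 with total expected clicks 24.

24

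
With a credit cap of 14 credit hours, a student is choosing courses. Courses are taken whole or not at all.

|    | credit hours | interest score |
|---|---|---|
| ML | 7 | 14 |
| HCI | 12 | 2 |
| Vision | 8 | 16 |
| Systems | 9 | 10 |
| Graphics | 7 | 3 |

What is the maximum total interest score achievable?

This is an integer program with binary decision variables.
Allowing fractional choices, the relaxed optimum would be about 28.0, but courses are indivisible.
ML + Graphics: credit hours 7 + 7 = 14 ≤ 14, interest score 14 + 3 = 17.
Vision: credit hours 8 ≤ 14, interest score 16.
Best is ML and Graphics with total interest score 17.

17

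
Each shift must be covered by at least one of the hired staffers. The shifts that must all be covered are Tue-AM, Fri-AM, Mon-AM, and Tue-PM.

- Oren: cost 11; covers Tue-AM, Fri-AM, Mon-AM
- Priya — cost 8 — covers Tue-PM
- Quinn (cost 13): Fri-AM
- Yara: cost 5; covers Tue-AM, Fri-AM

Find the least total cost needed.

19

The greedy cost-per-new-shift heuristic would pick Yara, Priya, and Oren for 24, but a cheaper cover exists.
Choose Oren and Priya: together they cover Tue-AM, Fri-AM, Mon-AM, Tue-PM — every shift.
Total cost: 11 + 8 = 19.
No cover costs less than 19.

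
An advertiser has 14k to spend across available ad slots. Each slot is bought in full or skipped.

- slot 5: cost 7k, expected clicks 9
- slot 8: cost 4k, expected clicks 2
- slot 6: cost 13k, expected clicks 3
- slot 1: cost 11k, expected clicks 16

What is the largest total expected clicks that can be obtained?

16

Allowing fractional choices, the relaxed optimum would be about 19.9, but ad slots are indivisible.
slot 1: cost 11 ≤ 14, expected clicks 16.
slot 5 + slot 8: cost 7 + 4 = 11 ≤ 14, expected clicks 9 + 2 = 11.
Best is slot 1 with total expected clicks 16.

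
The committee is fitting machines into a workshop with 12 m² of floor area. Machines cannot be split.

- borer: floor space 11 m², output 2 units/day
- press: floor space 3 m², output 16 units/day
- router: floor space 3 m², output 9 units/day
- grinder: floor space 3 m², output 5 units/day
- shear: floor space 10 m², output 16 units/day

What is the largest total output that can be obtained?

30

Allowing fractional choices, the relaxed optimum would be about 34.8, but machines are indivisible.
press + router + grinder: floor space 3 + 3 + 3 = 9 ≤ 12, output 16 + 9 + 5 = 30.
press + router: floor space 3 + 3 = 6 ≤ 12, output 16 + 9 = 25.
press + grinder: floor space 3 + 3 = 6 ≤ 12, output 16 + 5 = 21.
Best is press, router, and grinder with total output 30.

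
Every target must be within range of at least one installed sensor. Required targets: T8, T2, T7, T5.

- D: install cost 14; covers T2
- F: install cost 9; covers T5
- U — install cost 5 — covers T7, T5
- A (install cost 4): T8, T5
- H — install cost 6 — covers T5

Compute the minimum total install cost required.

23

Choose D, U, and A: together they cover T8, T2, T7, T5 — every target.
Total install cost: 14 + 5 + 4 = 23.
No cover costs less than 23.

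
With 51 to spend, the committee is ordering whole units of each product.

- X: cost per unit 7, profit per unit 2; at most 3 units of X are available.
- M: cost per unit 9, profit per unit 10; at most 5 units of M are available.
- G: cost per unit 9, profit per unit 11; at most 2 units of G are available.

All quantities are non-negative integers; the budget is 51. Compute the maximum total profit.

3×M and 2×G: cost 45 ≤ 51, profit 3·10 + 2·11 = 52.
4×M and 1×G: cost 45 ≤ 51, profit 4·10 + 1·11 = 51.
Best is 52.

52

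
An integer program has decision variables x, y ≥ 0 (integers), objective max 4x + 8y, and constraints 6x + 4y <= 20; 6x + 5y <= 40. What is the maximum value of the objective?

(x,y)=(0,5) is feasible, giving 40.
(x,y)=(0,4) is feasible, giving 32.
Maximum is 40 at (x,y)=(0,5).

40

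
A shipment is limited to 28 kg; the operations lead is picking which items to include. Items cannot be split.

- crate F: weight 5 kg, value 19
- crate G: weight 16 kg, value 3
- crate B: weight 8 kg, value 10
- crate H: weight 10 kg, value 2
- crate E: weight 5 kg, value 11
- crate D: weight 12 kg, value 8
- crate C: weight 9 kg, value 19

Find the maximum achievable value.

Allowing fractional choices, the relaxed optimum would be about 59.7, but items are indivisible.
crate F + crate B + crate E + crate C: weight 5 + 8 + 5 + 9 = 27 ≤ 28, value 19 + 10 + 11 + 19 = 59.
crate F + crate E + crate C: weight 5 + 5 + 9 = 19 ≤ 28, value 19 + 11 + 19 = 49.
Best is crate F, crate B, crate E, and crate C with total value 59.

59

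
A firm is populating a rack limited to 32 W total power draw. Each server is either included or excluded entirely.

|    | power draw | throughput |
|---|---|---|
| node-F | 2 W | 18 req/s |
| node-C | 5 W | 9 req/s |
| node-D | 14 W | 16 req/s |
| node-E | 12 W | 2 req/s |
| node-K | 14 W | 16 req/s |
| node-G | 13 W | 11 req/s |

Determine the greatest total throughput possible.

node-F + node-D + node-K: power draw 2 + 14 + 14 = 30 ≤ 32, throughput 18 + 16 + 16 = 50.
node-F + node-D + node-G: power draw 2 + 14 + 13 = 29 ≤ 32, throughput 18 + 16 + 11 = 45.
Best is node-F, node-D, and node-K with total throughput 50.

50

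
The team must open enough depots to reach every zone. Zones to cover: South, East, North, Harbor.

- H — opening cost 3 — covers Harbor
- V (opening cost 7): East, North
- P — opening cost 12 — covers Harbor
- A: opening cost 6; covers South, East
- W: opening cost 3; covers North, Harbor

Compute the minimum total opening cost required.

This is a weighted set-cover instance.
Choose A and W: together they cover South, East, North, Harbor — every zone.
Total opening cost: 6 + 3 = 9.
No cover costs less than 9.

9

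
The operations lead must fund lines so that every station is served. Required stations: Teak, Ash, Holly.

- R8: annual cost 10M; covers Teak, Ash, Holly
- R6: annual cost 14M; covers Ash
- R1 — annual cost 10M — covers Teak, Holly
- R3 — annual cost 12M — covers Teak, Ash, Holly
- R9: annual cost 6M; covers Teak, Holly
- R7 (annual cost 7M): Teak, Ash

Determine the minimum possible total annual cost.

10

The greedy cost-per-new-station heuristic would pick R9 and R7 for 13, but a cheaper cover exists.
R8 alone covers Teak, Ash, Holly — every station.
Total annual cost: 10.
No cover costs less than 10.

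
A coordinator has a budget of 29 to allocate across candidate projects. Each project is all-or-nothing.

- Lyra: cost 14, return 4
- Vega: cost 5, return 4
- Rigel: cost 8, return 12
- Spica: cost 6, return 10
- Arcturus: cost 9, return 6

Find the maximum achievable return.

32

Rigel + Spica + Arcturus: cost 8 + 6 + 9 = 23 ≤ 29, return 12 + 10 + 6 = 28.
Vega + Rigel + Spica + Arcturus: cost 5 + 8 + 6 + 9 = 28 ≤ 29, return 4 + 12 + 10 + 6 = 32.
Best is Vega, Rigel, Spica, and Arcturus with total return 32.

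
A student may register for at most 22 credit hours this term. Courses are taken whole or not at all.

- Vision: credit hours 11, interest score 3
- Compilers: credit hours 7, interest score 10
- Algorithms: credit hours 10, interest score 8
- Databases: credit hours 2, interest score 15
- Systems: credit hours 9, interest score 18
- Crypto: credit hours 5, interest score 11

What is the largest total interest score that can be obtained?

Take Databases, Systems, and Crypto: credit hours 2 + 9 + 5 = 16 ≤ 22, interest score 15 + 18 + 11 = 44.
No other feasible combination does better.

44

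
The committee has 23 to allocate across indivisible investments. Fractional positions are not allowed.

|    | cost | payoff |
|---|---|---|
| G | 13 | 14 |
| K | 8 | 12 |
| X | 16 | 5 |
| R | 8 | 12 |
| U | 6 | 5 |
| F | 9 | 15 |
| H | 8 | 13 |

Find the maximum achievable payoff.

Take U, F, and H: cost 6 + 9 + 8 = 23 ≤ 23, payoff 5 + 15 + 13 = 33.
No other feasible combination does better.

33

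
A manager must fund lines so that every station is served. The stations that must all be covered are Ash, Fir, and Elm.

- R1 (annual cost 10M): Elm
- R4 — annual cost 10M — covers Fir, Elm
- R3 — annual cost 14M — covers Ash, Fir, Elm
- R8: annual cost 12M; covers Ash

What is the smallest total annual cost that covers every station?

This is an integer covering problem.
R3 alone covers Ash, Fir, Elm — every station.
Total annual cost: 14.
No cover costs less than 14.

14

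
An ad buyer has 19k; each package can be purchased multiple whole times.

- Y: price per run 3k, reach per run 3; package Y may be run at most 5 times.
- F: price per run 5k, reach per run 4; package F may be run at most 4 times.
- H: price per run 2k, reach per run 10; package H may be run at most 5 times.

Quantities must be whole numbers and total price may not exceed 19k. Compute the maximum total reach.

H has the best ratio (10/2); taking only H gives at most 5×10 = 50 (stopped by the supply cap of 5).
Mixing does better — 3×Y and 5×H: price 19 ≤ 19, reach 3·3 + 5·10 = 59.

59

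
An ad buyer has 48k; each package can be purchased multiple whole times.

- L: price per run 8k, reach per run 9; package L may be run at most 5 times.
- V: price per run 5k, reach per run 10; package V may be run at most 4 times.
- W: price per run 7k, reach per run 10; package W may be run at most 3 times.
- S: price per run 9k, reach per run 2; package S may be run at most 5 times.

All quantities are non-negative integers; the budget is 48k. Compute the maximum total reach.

70

This is a bounded integer knapsack.
4×V and 3×W: price 41 ≤ 48, reach 4·10 + 3·10 = 70.
1×L, 3×V, and 3×W: price 44 ≤ 48, reach 1·9 + 3·10 + 3·10 = 69.
Best is 70.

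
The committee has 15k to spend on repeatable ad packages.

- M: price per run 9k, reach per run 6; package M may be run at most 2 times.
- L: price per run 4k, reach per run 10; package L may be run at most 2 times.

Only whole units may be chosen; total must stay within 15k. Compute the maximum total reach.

2×L: price 8 ≤ 15, reach 2·10 = 20.
1×M and 1×L: price 13 ≤ 15, reach 1·6 + 1·10 = 16.
Best is 20.

20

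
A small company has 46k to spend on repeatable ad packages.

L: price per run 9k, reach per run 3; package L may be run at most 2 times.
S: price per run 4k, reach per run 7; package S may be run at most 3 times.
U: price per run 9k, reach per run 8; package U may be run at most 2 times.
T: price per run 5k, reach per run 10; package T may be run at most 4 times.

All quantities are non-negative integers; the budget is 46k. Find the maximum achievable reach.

Take 2×S, 2×U, and 4×T: price 46 ≤ 46, reach 2·7 + 2·8 + 4·10 = 70.
T has the best ratio (10/5) and is taken to its limit of 4; remaining capacity is filled optimally with the others.

70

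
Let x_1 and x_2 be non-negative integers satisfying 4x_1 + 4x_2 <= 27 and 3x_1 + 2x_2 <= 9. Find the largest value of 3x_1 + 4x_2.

(x_1,x_2)=(0,4): 4·0+4·4=16≤27, 3·0+2·4=8≤9, objective 16.
(x_1,x_2)=(1,3): 4·1+4·3=16≤27, 3·1+2·3=9≤9, objective 15.
(x_1,x_2)=(0,3): 4·0+4·3=12≤27, 3·0+2·3=6≤9, objective 12.
The best lattice point is (0,4), giving 16.

16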